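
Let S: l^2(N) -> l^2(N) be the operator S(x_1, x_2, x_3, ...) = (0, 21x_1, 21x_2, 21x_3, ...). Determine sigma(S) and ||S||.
sigma(S) = closed disk {z in C : |z| ≤ 21}; ||S|| = 21

Note S = 21·U where U is the unit right shift (U x)_k = x_{k-1} (with x_0 := 0); so ||S|| = 21||U|| and sigma(S) = 21·sigma(U). ||S x||^2 = sum_{k≥1} |21x_k|^2 = 441||x||^2, so ||S|| = 21 and sigma(S) ⊂ {|z| ≤ 21}. For any |lambda| < 21, the equation (S - lambda I) x = 0 forces x_1 = 0, then 21x_k = lambda x_{k+1} ⇒ x = 0, so S has no eigenvalues. But (S - lambda I) is not surjective for |lambda| < 21: solving (S - lambda I) x = e_1 would require x_n proportional to (lambda/21)^(-n), which is not in l^2. So every |lambda| < 21 lies in the residual spectrum. The boundary |lambda| = 21 is in the approximate point spectrum (the spectrum is closed). Hence sigma(S) is the closed disk of radius 21.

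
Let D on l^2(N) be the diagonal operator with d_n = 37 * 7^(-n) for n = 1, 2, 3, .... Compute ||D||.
||D|| = 37/7 (attained at n = 1)

For D diagonal, ||D|| = sup_n |d_n|. The sequence d_n = 37 * 7^(-n) is positive and strictly decreasing (ratio 7^(-1) < 1), so the supremum is d_1 = 37/7. Hence ||D|| = 37/7.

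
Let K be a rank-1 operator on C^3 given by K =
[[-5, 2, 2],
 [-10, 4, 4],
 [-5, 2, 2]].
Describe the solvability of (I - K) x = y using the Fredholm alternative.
(I - K) is singular (det(I - K) = 0, i.e. 1 ∈ sigma(K)). (I - K) x = y is solvable iff y ⊥ ker((I - K)^*) = span{(-5, 2, 2)}, i.e. iff -5y_1 + 2y_2 + 2y_3 = 0. When solvable, the solutions are x = y + c·(1, 2, 1), c arbitrary (ker(I - K) = span{(1, 2, 1)}, dimension 1).

K has rank 1, so it is an outer product K = u v^T: every row of K is a multiple of one row vector. Reading off the entries, u = (1, 2, 1) and v = (-5, 2, 2) (row i of K equals u_i·v^T). A rank-one matrix u v^T satisfies K u = u (v·u) and kills the (2)-dimensional subspace v^⊥, so its characteristic polynomial is lambda^2 (lambda - v·u) with v·u = tr K = 1. Hence the eigenvalues of I - K are 1 (multiplicity 2) and 1 - (1) = 0, so det(I - K) = 0. (Direct check: I - K =
[[6, -2, -2],
 [10, -3, -4],
 [5, -2, -1]]
has determinant 0.) So 1 is an eigenvalue of K and (I - K) is not invertible. The finite-dimensional Fredholm alternative says: either (I - K) is invertible, or ker(I - K) ≠ {0} and then range(I - K) = ker((I - K)^*)^⊥, with dim ker(I - K) = dim ker((I - K)^*). We are in the second case, so we need both kernels. Kernel of I - K: (I - K) u = u - u (v·u) = u - u = 0, so ker(I - K) = span{u} = span{(1, 2, 1)} (it is exactly 1-dimensional because rank(I - K) = 2). Kernel of the adjoint: K is real, so (I - K)^* = I - K^T = I - v u^T, and (I - v u^T) v = v - v (u·v) = 0; hence ker((I - K)^*) = span{v} = span{(-5, 2, 2)}. Therefore (I - K) x = y is solvable iff <y, v> = 0, i.e. iff -5y_1 + 2y_2 + 2y_3 = 0. When this holds, K y = u (v·y) = 0, so (I - K) y = y and x = y is a particular solution; the full solution set is the line x = y + c·u = y + c·(1, 2, 1), c ∈ C.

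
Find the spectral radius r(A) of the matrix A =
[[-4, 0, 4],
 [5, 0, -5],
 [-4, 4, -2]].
r(A) = sqrt(44) ≈ 6.6332

The eigenvalues of A are the roots of its characteristic polynomial. With M = A (coefficients from the trace, the sum of principal 2x2 minors, and det A):
  p(λ) = det(λ I - M) = λ^3 + 6λ^2 + 44λ.
The constant term is 0, so λ = 0 is a root. Dividing out λ leaves p(λ) = λ(λ^2 + 6λ + 44). For λ^2 + 6λ + 44 the discriminant is -140. It is negative, so the roots are the complex-conjugate pair λ = -3 ± (sqrt(140)/2) i ≈ -3 ± 5.9161i. For a conjugate pair the product of the roots equals the constant term, so |λ|^2 = 44 and |λ| = sqrt(44) ≈ 6.6332.
Thus the eigenvalues (to 4 decimals) are -3 ± 5.9161i (modulus 6.6332); 0 (modulus 0). The spectral radius is the largest modulus: r(A) = sqrt(44) ≈ 6.6332. (Cross-check: r(A) ≤ ||A||_2 ≈ 9.2371; equality holds whenever A is normal, though it can also hold for some non-normal A.)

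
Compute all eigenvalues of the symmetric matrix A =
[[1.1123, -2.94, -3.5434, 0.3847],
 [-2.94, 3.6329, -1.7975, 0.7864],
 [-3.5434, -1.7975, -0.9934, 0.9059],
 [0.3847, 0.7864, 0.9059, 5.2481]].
sigma(A) ≈ {-5, 3, 5, 6}

A is real symmetric, so its spectrum consists of real eigenvalues. Expanding the characteristic polynomial of the displayed matrix gives
  det(λ I - A) = p(λ) = λ^4 + (-9)λ^3 + (-7)λ^2 + (224.9989)λ + (-449.9936).
Solving p(λ) = 0 yields eigenvalues ≈ -5, 3, 5, 6. (A is shown rounded to 4 decimals, so these recover the underlying integer eigenvalues to within that precision.)
Verification: the trace of A = 9 equals the sum of eigenvalues 9, and det(A) ≈ -449.9936 matches the eigenvalue product -450.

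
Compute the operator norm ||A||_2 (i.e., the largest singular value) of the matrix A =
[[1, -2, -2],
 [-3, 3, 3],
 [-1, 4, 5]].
||A||_2 ≈ 8.6247 (= sqrt(largest eigenvalue of A^T A))

||A||_2 = sigma_max(A) = sqrt(lambda_max(A^T A)). Form the symmetric matrix M = A^T A =
[[11, -15, -16],
 [-15, 29, 33],
 [-16, 33, 38]].
Its characteristic polynomial (trace, sum of principal 2x2 minors, determinant of M give the coefficients) is
  p(λ) = det(λ I - M) = λ^3 - 78λ^2 + 269λ - 9.
No integer candidate from the rational root theorem (±divisors of 9) is a root, so the roots are irrational. The cubic discriminant is Δ = 348696913 > 0, so there are three distinct real roots. p(0) = -9 and p(1) = 183 have opposite signs, so a root lies in (0, 1); Newton's method refines it to λ ≈ 0.0338. p(3) = 123 and p(4) = -117 have opposite signs, so a root lies in (3, 4); Newton's method refines it to λ ≈ 3.5809. p(74) = -2007 and p(75) = 3291 have opposite signs, so a root lies in (74, 75); Newton's method refines it to λ ≈ 74.3853. Check (Vieta): the three roots sum to 78, matching tr M = 78.
So the eigenvalues of A^T A are ≈ 0.0338, 3.5809, 74.3853 (all ≥ 0, as they must be for A^T A). The largest is λ_max ≈ 74.3853, hence ||A||_2 = sqrt(λ_max) ≈ 8.6247.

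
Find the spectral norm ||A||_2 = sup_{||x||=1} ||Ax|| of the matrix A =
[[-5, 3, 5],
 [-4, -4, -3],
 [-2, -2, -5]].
||A||_2 ≈ 9.1612 (= sqrt(largest eigenvalue of A^T A))

||A||_2 = sigma_max(A) = sqrt(lambda_max(A^T A)). Form the symmetric matrix M = A^T A =
[[45, 5, -3],
 [5, 29, 37],
 [-3, 37, 59]].
Its characteristic polynomial (trace, sum of principal 2x2 minors, determinant of M give the coefficients) is
  p(λ) = det(λ I - M) = λ^3 - 133λ^2 + 4268λ - 12544.
No integer candidate from the rational root theorem (±divisors of 12544) is a root, so the roots are irrational. The cubic discriminant is Δ = 17114221072 > 0, so there are three distinct real roots. p(3) = -910 and p(4) = 2464 have opposite signs, so a root lies in (3, 4); Newton's method refines it to λ ≈ 3.2627. p(45) = 1316 and p(46) = -308 have opposite signs, so a root lies in (45, 46); Newton's method refines it to λ ≈ 45.81. p(83) = -2750 and p(84) = 224 have opposite signs, so a root lies in (83, 84); Newton's method refines it to λ ≈ 83.9274. Check (Vieta): the three roots sum to 133, matching tr M = 133.
So the eigenvalues of A^T A are ≈ 3.2627, 45.81, 83.9274 (all ≥ 0, as they must be for A^T A). The largest is λ_max ≈ 83.9274, hence ||A||_2 = sqrt(λ_max) ≈ 9.1612.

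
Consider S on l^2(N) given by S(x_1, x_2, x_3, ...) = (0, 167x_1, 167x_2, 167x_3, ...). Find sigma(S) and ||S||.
sigma(S) = closed disk {z in C : |z| ≤ 167}; ||S|| = 167

Note S = 167·U where U is the unit right shift (U x)_k = x_{k-1} (with x_0 := 0); so ||S|| = 167||U|| and sigma(S) = 167·sigma(U). ||S x||^2 = sum_{k≥1} |167x_k|^2 = 27889||x||^2, so ||S|| = 167 and sigma(S) ⊂ {|z| ≤ 167}. For any |lambda| < 167, the equation (S - lambda I) x = 0 forces x_1 = 0, then 167x_k = lambda x_{k+1} ⇒ x = 0, so S has no eigenvalues. But (S - lambda I) is not surjective for |lambda| < 167: solving (S - lambda I) x = e_1 would require x_n proportional to (lambda/167)^(-n), which is not in l^2. So every |lambda| < 167 lies in the residual spectrum. The boundary |lambda| = 167 is in the approximate point spectrum (the spectrum is closed). Hence sigma(S) is the closed disk of radius 167.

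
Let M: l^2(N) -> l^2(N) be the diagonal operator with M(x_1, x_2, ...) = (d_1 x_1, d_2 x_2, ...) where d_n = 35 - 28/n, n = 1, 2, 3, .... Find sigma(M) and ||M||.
sigma(M) = {35 - 28/n : n ≥ 1} ∪ {35}; ||M|| = 35

A bounded diagonal operator on l^2 with diagonal entries d_n has spectrum equal to the closure of {d_n : n ≥ 1}: every d_n is an eigenvalue (with eigenvector e_n), so {d_n} ⊂ sigma(M); the spectrum is closed, so its closure is too; and for lambda not in the closure, (M - lambda I) has bounded inverse (the diagonal entries 1/(d_n - lambda) are bounded). For our sequence d_n = 35 - 28/n, n = 1, 2, 3, ...:
  - {d_n} = {35 - 28/n : n ≥ 1}; the only limit point is 35
  - closure = {35 - 28/n : n ≥ 1} ∪ {35}
For the norm: a diagonal operator has ||M|| = sup_n |d_n|. Here d_n = 35 - 28/n increases monotonically from d_1 = 7 toward 35, with all terms in [7, 35); so sup_n |d_n| = 35 (the supremum is the limit, not attained). So ||M|| = 35.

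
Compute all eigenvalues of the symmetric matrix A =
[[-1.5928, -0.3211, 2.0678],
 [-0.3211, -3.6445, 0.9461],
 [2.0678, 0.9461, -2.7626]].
sigma(A) ≈ {-5, -3, 0}

A is real symmetric, so its spectrum consists of real eigenvalues. Expanding the characteristic polynomial of the displayed matrix gives
  det(λ I - A) = p(λ) = λ^3 + (8)λ^2 + (15)λ + (0).
Solving p(λ) = 0 yields eigenvalues ≈ -5, -3, 0. (A is shown rounded to 4 decimals, so these recover the underlying integer eigenvalues to within that precision.)
Verification: the trace of A = -8 equals the sum of eigenvalues -8, and det(A) ≈ 0.0006 matches the eigenvalue product 0.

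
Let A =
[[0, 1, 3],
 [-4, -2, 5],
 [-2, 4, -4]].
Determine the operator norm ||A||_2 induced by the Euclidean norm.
||A||_2 ≈ 8.0725 (= sqrt(largest eigenvalue of A^T A))

||A||_2 = sigma_max(A) = sqrt(lambda_max(A^T A)). Form the symmetric matrix M = A^T A =
[[20, 0, -12],
 [0, 21, -23],
 [-12, -23, 50]].
Its characteristic polynomial (trace, sum of principal 2x2 minors, determinant of M give the coefficients) is
  p(λ) = det(λ I - M) = λ^3 - 91λ^2 + 1797λ - 7396.
No integer candidate from the rational root theorem (±divisors of 7396) is a root, so the roots are irrational. The cubic discriminant is Δ = 1528981397 > 0, so there are three distinct real roots. p(5) = -561 and p(6) = 326 have opposite signs, so a root lies in (5, 6); Newton's method refines it to λ ≈ 5.6126. p(20) = 144 and p(21) = -529 have opposite signs, so a root lies in (20, 21); Newton's method refines it to λ ≈ 20.2216. p(65) = -441 and p(66) = 2306 have opposite signs, so a root lies in (65, 66); Newton's method refines it to λ ≈ 65.1658. Check (Vieta): the three roots sum to 91, matching tr M = 91.
So the eigenvalues of A^T A are ≈ 5.6126, 20.2216, 65.1658 (all ≥ 0, as they must be for A^T A). The largest is λ_max ≈ 65.1658, hence ||A||_2 = sqrt(λ_max) ≈ 8.0725.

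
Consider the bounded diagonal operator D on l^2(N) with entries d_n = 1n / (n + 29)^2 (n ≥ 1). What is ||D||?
||D|| = 1/116 (attained at n = 29)

For D diagonal, ||D|| = sup_n |d_n|. Treat f(x) = 1x / (x + 29)^2 for real x > 0. By the quotient rule, f'(x) = 1(29 - x)/(x + 29)^3, which is positive for x < 29 and negative for x > 29. So f has a unique maximum at x = 29, and since 29 is a positive integer, the supremum over n ≥ 1 is attained at n = 29: d_29 = 1·29/(29 + 29)^2 = 1·29/3364 = 1/116. Hence ||D|| = 1/116.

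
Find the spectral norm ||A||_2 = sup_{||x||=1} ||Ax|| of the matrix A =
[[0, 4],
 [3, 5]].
||A||_2 = sqrt((50 + sqrt(1924))/2) ≈ 6.8507 (= sqrt(largest eigenvalue of A^T A))

||A||_2 = sigma_max(A) = sqrt(lambda_max(A^T A)). Form the symmetric matrix M = A^T A =
[[9, 15],
 [15, 41]].
Its characteristic polynomial (trace, determinant of M give the coefficients) is
  p(λ) = det(λ I - M) = λ^2 - 50λ + 144.
For λ^2 - 50λ + 144 the discriminant is 1924. It is nonnegative but not a perfect square, so the roots are real and irrational: λ = (50 ± sqrt(1924))/2 ≈ 46.9317, 3.0683.
So the eigenvalues of A^T A are ≈ 3.0683, 46.9317 (all ≥ 0, as they must be for A^T A). The largest is λ_max = (50 + sqrt(1924))/2 ≈ 46.9317, hence ||A||_2 = sqrt(λ_max) = sqrt((50 + sqrt(1924))/2) ≈ 6.8507.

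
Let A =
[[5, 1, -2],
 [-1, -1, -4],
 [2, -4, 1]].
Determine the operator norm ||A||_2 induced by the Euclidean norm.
||A||_2 = sqrt((53 + sqrt(105))/2) ≈ 5.6235 (= sqrt(largest eigenvalue of A^T A))

||A||_2 = sigma_max(A) = sqrt(lambda_max(A^T A)). Form the symmetric matrix M = A^T A =
[[30, -2, -4],
 [-2, 18, -2],
 [-4, -2, 21]].
Its characteristic polynomial (trace, sum of principal 2x2 minors, determinant of M give the coefficients) is
  p(λ) = det(λ I - M) = λ^3 - 69λ^2 + 1524λ - 10816.
By the rational root theorem any rational root is an integer divisor of 10816. Testing λ = 16: p(16) = 4096 - 17664 + 24384 - 10816 = 0, so λ = 16 is a root. Dividing out (λ - 16) leaves p(λ) = (λ - 16)(λ^2 - 53λ + 676). For λ^2 - 53λ + 676 the discriminant is 105. It is nonnegative but not a perfect square, so the roots are real and irrational: λ = (53 ± sqrt(105))/2 ≈ 31.6235, 21.3765.
So the eigenvalues of A^T A are ≈ 16, 21.3765, 31.6235 (all ≥ 0, as they must be for A^T A). The largest is λ_max = (53 + sqrt(105))/2 ≈ 31.6235, hence ||A||_2 = sqrt(λ_max) = sqrt((53 + sqrt(105))/2) ≈ 5.6235.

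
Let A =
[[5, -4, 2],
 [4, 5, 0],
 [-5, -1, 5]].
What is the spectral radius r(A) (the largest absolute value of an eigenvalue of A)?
r(A) ≈ 7.2544

The eigenvalues of A are the roots of its characteristic polynomial. With M = A (coefficients from the trace, the sum of principal 2x2 minors, and det A):
  p(λ) = det(λ I - M) = λ^3 - 15λ^2 + 101λ - 247.
No integer candidate from the rational root theorem (±divisors of 247) is a root, so the roots are irrational. The cubic discriminant is Δ = -72032 < 0, so there is one real root and a complex-conjugate pair. p(4) = -19 and p(5) = 8 have opposite signs, so a root lies in (4, 5); Newton's method refines it to λ ≈ 4.6934. Dividing out (λ - (4.6934)) leaves approximately λ^2 - 10.3066λ + 52.6269. For λ^2 - 10.3066λ + 52.6269 the discriminant is -104.282. It is negative, so the remaining roots are the complex-conjugate pair λ ≈ 5.1533 ± 5.1059i. Their product equals the constant term, so |λ|^2 ≈ 52.6269 and |λ| ≈ 7.2544.
Thus the eigenvalues (to 4 decimals) are 4.6934 (modulus 4.6934); 5.1533 ± 5.1059i (modulus 7.2544). The spectral radius is the largest modulus: r(A) ≈ 7.2544. (Cross-check: r(A) ≤ ||A||_2 ≈ 8.6061; equality holds whenever A is normal, though it can also hold for some non-normal A.)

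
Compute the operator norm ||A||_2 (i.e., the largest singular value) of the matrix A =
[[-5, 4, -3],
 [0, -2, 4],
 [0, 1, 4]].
||A||_2 ≈ 7.9974 (= sqrt(largest eigenvalue of A^T A))

||A||_2 = sigma_max(A) = sqrt(lambda_max(A^T A)). Form the symmetric matrix M = A^T A =
[[25, -20, 15],
 [-20, 21, -16],
 [15, -16, 41]].
Its characteristic polynomial (trace, sum of principal 2x2 minors, determinant of M give the coefficients) is
  p(λ) = det(λ I - M) = λ^3 - 87λ^2 + 1530λ - 3600.
No integer candidate from the rational root theorem (±divisors of 3600) is a root, so the roots are irrational. The cubic discriminant is Δ = 2185128900 > 0, so there are three distinct real roots. p(2) = -880 and p(3) = 234 have opposite signs, so a root lies in (2, 3); Newton's method refines it to λ ≈ 2.7776. p(20) = 200 and p(21) = -576 have opposite signs, so a root lies in (20, 21); Newton's method refines it to λ ≈ 20.2642. p(63) = -2466 and p(64) = 112 have opposite signs, so a root lies in (63, 64); Newton's method refines it to λ ≈ 63.9582. Check (Vieta): the three roots sum to 87, matching tr M = 87.
So the eigenvalues of A^T A are ≈ 2.7776, 20.2642, 63.9582 (all ≥ 0, as they must be for A^T A). The largest is λ_max ≈ 63.9582, hence ||A||_2 = sqrt(λ_max) ≈ 7.9974.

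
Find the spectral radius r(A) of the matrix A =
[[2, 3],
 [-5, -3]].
r(A) = 3

The eigenvalues of A are the roots of its characteristic polynomial. With M = A (coefficients from the trace and determinant):
  p(λ) = det(λ I - M) = λ^2 + λ + 9.
For λ^2 + λ + 9 the discriminant is -35. It is negative, so the roots are the complex-conjugate pair λ = -1/2 ± (sqrt(35)/2) i ≈ -0.5 ± 2.958i. For a conjugate pair the product of the roots equals the constant term, so |λ|^2 = 9 and |λ| = sqrt(9) = 3.
Thus the eigenvalues (to 4 decimals) are -0.5 ± 2.958i (modulus 3). The spectral radius is the largest modulus: r(A) = 3. (Cross-check: r(A) ≤ ||A||_2 ≈ 6.7237; equality holds whenever A is normal, though it can also hold for some non-normal A.)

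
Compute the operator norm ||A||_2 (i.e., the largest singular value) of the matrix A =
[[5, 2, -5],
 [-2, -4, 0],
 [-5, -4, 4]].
||A||_2 ≈ 10.8825 (= sqrt(largest eigenvalue of A^T A))

||A||_2 = sigma_max(A) = sqrt(lambda_max(A^T A)). Form the symmetric matrix M = A^T A =
[[54, 38, -45],
 [38, 36, -26],
 [-45, -26, 41]].
Its characteristic polynomial (trace, sum of principal 2x2 minors, determinant of M give the coefficients) is
  p(λ) = det(λ I - M) = λ^3 - 131λ^2 + 1489λ - 16.
No integer candidate from the rational root theorem (±divisors of 16) is a root, so the roots are irrational. The cubic discriminant is Δ = 24755133061 > 0, so there are three distinct real roots. p(0) = -16 and p(1) = 1343 have opposite signs, so a root lies in (0, 1); Newton's method refines it to λ ≈ 0.0108. p(12) = 716 and p(13) = -601 have opposite signs, so a root lies in (12, 13); Newton's method refines it to λ ≈ 12.5611. p(118) = -5326 and p(119) = 7243 have opposite signs, so a root lies in (118, 119); Newton's method refines it to λ ≈ 118.4281. Check (Vieta): the three roots sum to 131, matching tr M = 131.
So the eigenvalues of A^T A are ≈ 0.0108, 12.5611, 118.4281 (all ≥ 0, as they must be for A^T A). The largest is λ_max ≈ 118.4281, hence ||A||_2 = sqrt(λ_max) ≈ 10.8825.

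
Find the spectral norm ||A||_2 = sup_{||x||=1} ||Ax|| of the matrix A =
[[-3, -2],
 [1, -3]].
||A||_2 = sqrt((23 + sqrt(45))/2) ≈ 3.8541 (= sqrt(largest eigenvalue of A^T A))

||A||_2 = sigma_max(A) = sqrt(lambda_max(A^T A)). Form the symmetric matrix M = A^T A =
[[10, 3],
 [3, 13]].
Its characteristic polynomial (trace, determinant of M give the coefficients) is
  p(λ) = det(λ I - M) = λ^2 - 23λ + 121.
For λ^2 - 23λ + 121 the discriminant is 45. It is nonnegative but not a perfect square, so the roots are real and irrational: λ = (23 ± sqrt(45))/2 ≈ 14.8541, 8.1459.
So the eigenvalues of A^T A are ≈ 8.1459, 14.8541 (all ≥ 0, as they must be for A^T A). The largest is λ_max = (23 + sqrt(45))/2 ≈ 14.8541, hence ||A||_2 = sqrt(λ_max) = sqrt((23 + sqrt(45))/2) ≈ 3.8541.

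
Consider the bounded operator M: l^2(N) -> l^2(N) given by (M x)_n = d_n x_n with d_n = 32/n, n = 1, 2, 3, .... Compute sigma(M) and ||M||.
sigma(M) = {32/n : n ≥ 1} ∪ {0}; ||M|| = 32

A bounded diagonal operator on l^2 with diagonal entries d_n has spectrum equal to the closure of {d_n : n ≥ 1}: every d_n is an eigenvalue (with eigenvector e_n), so {d_n} ⊂ sigma(M); the spectrum is closed, so its closure is too; and for lambda not in the closure, (M - lambda I) has bounded inverse (the diagonal entries 1/(d_n - lambda) are bounded). For our sequence d_n = 32/n, n = 1, 2, 3, ...:
  - {d_n} = {32/n : n ≥ 1}; the only limit point is 0
  - closure = {32/n : n ≥ 1} ∪ {0}
For the norm: a diagonal operator has ||M|| = sup_n |d_n|. Here d_n = 32/n is positive and decreasing, so sup_n |d_n| = d_1 = 32. So ||M|| = 32.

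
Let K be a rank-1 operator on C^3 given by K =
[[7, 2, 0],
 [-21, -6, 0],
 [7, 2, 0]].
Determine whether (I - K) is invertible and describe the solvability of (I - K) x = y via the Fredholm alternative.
(I - K) is singular (det(I - K) = 0, i.e. 1 ∈ sigma(K)). (I - K) x = y is solvable iff y ⊥ ker((I - K)^*) = span{(7, 2, 0)}, i.e. iff 7y_1 + 2y_2 = 0. When solvable, the solutions are x = y + c·(1, -3, 1), c arbitrary (ker(I - K) = span{(1, -3, 1)}, dimension 1).

K has rank 1, so it is an outer product K = u v^T: every row of K is a multiple of one row vector. Reading off the entries, u = (1, -3, 1) and v = (7, 2, 0) (row i of K equals u_i·v^T). A rank-one matrix u v^T satisfies K u = u (v·u) and kills the (2)-dimensional subspace v^⊥, so its characteristic polynomial is lambda^2 (lambda - v·u) with v·u = tr K = 1. Hence the eigenvalues of I - K are 1 (multiplicity 2) and 1 - (1) = 0, so det(I - K) = 0. (Direct check: I - K =
[[-6, -2, 0],
 [21, 7, 0],
 [-7, -2, 1]]
has determinant 0.) So 1 is an eigenvalue of K and (I - K) is not invertible. The finite-dimensional Fredholm alternative says: either (I - K) is invertible, or ker(I - K) ≠ {0} and then range(I - K) = ker((I - K)^*)^⊥, with dim ker(I - K) = dim ker((I - K)^*). We are in the second case, so we need both kernels. Kernel of I - K: (I - K) u = u - u (v·u) = u - u = 0, so ker(I - K) = span{u} = span{(1, -3, 1)} (it is exactly 1-dimensional because rank(I - K) = 2). Kernel of the adjoint: K is real, so (I - K)^* = I - K^T = I - v u^T, and (I - v u^T) v = v - v (u·v) = 0; hence ker((I - K)^*) = span{v} = span{(7, 2, 0)}. Therefore (I - K) x = y is solvable iff <y, v> = 0, i.e. iff 7y_1 + 2y_2 = 0. When this holds, K y = u (v·y) = 0, so (I - K) y = y and x = y is a particular solution; the full solution set is the line x = y + c·u = y + c·(1, -3, 1), c ∈ C.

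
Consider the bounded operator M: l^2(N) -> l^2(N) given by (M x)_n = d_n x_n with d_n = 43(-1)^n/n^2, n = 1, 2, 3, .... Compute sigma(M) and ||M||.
sigma(M) = {43(-1)^n/n^2 : n ≥ 1} ∪ {0}; ||M|| = 43

A bounded diagonal operator on l^2 with diagonal entries d_n has spectrum equal to the closure of {d_n : n ≥ 1}: every d_n is an eigenvalue (with eigenvector e_n), so {d_n} ⊂ sigma(M); the spectrum is closed, so its closure is too; and for lambda not in the closure, (M - lambda I) has bounded inverse (the diagonal entries 1/(d_n - lambda) are bounded). For our sequence d_n = 43(-1)^n/n^2, n = 1, 2, 3, ...:
  - {d_n} = {43(-1)^n/n^2 : n ≥ 1}; the only limit point is 0
  - closure = {43(-1)^n/n^2 : n ≥ 1} ∪ {0}
For the norm: a diagonal operator has ||M|| = sup_n |d_n|. Here |d_n| = 43/n^2 is decreasing, so sup_n |d_n| = |d_1| = 43. So ||M|| = 43.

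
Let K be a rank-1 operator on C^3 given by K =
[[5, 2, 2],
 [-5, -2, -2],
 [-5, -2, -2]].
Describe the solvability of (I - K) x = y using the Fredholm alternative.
(I - K) is singular (det(I - K) = 0, i.e. 1 ∈ sigma(K)). (I - K) x = y is solvable iff y ⊥ ker((I - K)^*) = span{(5, 2, 2)}, i.e. iff 5y_1 + 2y_2 + 2y_3 = 0. When solvable, the solutions are x = y + c·(1, -1, -1), c arbitrary (ker(I - K) = span{(1, -1, -1)}, dimension 1).

K has rank 1, so it is an outer product K = u v^T: every row of K is a multiple of one row vector. Reading off the entries, u = (1, -1, -1) and v = (5, 2, 2) (row i of K equals u_i·v^T). A rank-one matrix u v^T satisfies K u = u (v·u) and kills the (2)-dimensional subspace v^⊥, so its characteristic polynomial is lambda^2 (lambda - v·u) with v·u = tr K = 1. Hence the eigenvalues of I - K are 1 (multiplicity 2) and 1 - (1) = 0, so det(I - K) = 0. (Direct check: I - K =
[[-4, -2, -2],
 [5, 3, 2],
 [5, 2, 3]]
has determinant 0.) So 1 is an eigenvalue of K and (I - K) is not invertible. The finite-dimensional Fredholm alternative says: either (I - K) is invertible, or ker(I - K) ≠ {0} and then range(I - K) = ker((I - K)^*)^⊥, with dim ker(I - K) = dim ker((I - K)^*). We are in the second case, so we need both kernels. Kernel of I - K: (I - K) u = u - u (v·u) = u - u = 0, so ker(I - K) = span{u} = span{(1, -1, -1)} (it is exactly 1-dimensional because rank(I - K) = 2). Kernel of the adjoint: K is real, so (I - K)^* = I - K^T = I - v u^T, and (I - v u^T) v = v - v (u·v) = 0; hence ker((I - K)^*) = span{v} = span{(5, 2, 2)}. Therefore (I - K) x = y is solvable iff <y, v> = 0, i.e. iff 5y_1 + 2y_2 + 2y_3 = 0. When this holds, K y = u (v·y) = 0, so (I - K) y = y and x = y is a particular solution; the full solution set is the line x = y + c·u = y + c·(1, -1, -1), c ∈ C.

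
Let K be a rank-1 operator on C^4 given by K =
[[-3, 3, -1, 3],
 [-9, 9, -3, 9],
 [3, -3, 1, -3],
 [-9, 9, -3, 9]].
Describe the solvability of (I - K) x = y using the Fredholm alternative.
(I - K) is invertible (det(I - K) = -15 ≠ 0), so for every y in C^4 the equation (I - K) x = y has a unique solution.

K has rank 1, so it is an outer product K = u v^T: every row of K is a multiple of one row vector. Reading off the entries, u = (-1, -3, 1, -3) and v = (3, -3, 1, -3) (row i of K equals u_i·v^T). A rank-one matrix u v^T satisfies K u = u (v·u) and kills the (3)-dimensional subspace v^⊥, so its characteristic polynomial is lambda^3 (lambda - v·u) with v·u = tr K = 16. Hence the eigenvalues of I - K are 1 (multiplicity 3) and 1 - (16) = -15, so det(I - K) = -15. (Direct check: I - K =
[[4, -3, 1, -3],
 [9, -8, 3, -9],
 [-3, 3, 0, 3],
 [9, -9, 3, -8]]
has determinant -15.) The finite-dimensional Fredholm alternative says: either (I - K) is invertible, or ker(I - K) ≠ {0} and then range(I - K) = ker((I - K)^*)^⊥, with dim ker(I - K) = dim ker((I - K)^*). Since det(I - K) ≠ 0, 1 is not an eigenvalue of K and ker(I - K) = {0}, so we are in the first case: for every y there is a unique x = (I - K)^(-1) y. Explicitly, by the Sherman–Morrison formula, (I - u v^T)^(-1) = I + u v^T/(1 - v·u), i.e. (I - K)^(-1) = I + K/(-15).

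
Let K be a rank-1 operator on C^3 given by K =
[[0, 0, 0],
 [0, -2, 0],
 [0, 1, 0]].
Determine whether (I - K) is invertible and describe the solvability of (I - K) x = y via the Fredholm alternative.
(I - K) is invertible (det(I - K) = 3 ≠ 0), so for every y in C^3 the equation (I - K) x = y has a unique solution.

K has rank 1, so it is an outer product K = u v^T: every row of K is a multiple of one row vector. Reading off the entries, u = (0, 2, -1) and v = (0, -1, 0) (row i of K equals u_i·v^T). A rank-one matrix u v^T satisfies K u = u (v·u) and kills the (2)-dimensional subspace v^⊥, so its characteristic polynomial is lambda^2 (lambda - v·u) with v·u = tr K = -2. Hence the eigenvalues of I - K are 1 (multiplicity 2) and 1 - (-2) = 3, so det(I - K) = 3. (Direct check: I - K =
[[1, 0, 0],
 [0, 3, 0],
 [0, -1, 1]]
has determinant 3.) The finite-dimensional Fredholm alternative says: either (I - K) is invertible, or ker(I - K) ≠ {0} and then range(I - K) = ker((I - K)^*)^⊥, with dim ker(I - K) = dim ker((I - K)^*). Since det(I - K) ≠ 0, 1 is not an eigenvalue of K and ker(I - K) = {0}, so we are in the first case: for every y there is a unique x = (I - K)^(-1) y. Explicitly, by the Sherman–Morrison formula, (I - u v^T)^(-1) = I + u v^T/(1 - v·u), i.e. (I - K)^(-1) = I + K/(3).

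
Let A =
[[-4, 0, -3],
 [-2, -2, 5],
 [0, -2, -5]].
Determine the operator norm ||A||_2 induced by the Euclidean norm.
||A||_2 ≈ 7.6879 (= sqrt(largest eigenvalue of A^T A))

||A||_2 = sigma_max(A) = sqrt(lambda_max(A^T A)). Form the symmetric matrix M = A^T A =
[[20, 4, 2],
 [4, 8, 0],
 [2, 0, 59]].
Its characteristic polynomial (trace, sum of principal 2x2 minors, determinant of M give the coefficients) is
  p(λ) = det(λ I - M) = λ^3 - 87λ^2 + 1792λ - 8464.
No integer candidate from the rational root theorem (±divisors of 8464) is a root, so the roots are irrational. The cubic discriminant is Δ = 811464512 > 0, so there are three distinct real roots. p(6) = -628 and p(7) = 160 have opposite signs, so a root lies in (6, 7); Newton's method refines it to λ ≈ 6.7824. p(21) = 62 and p(22) = -500 have opposite signs, so a root lies in (21, 22); Newton's method refines it to λ ≈ 21.1144. p(59) = -204 and p(60) = 1856 have opposite signs, so a root lies in (59, 60); Newton's method refines it to λ ≈ 59.1031. Check (Vieta): the three roots sum to 87, matching tr M = 87.
So the eigenvalues of A^T A are ≈ 6.7824, 21.1144, 59.1031 (all ≥ 0, as they must be for A^T A). The largest is λ_max ≈ 59.1031, hence ||A||_2 = sqrt(λ_max) ≈ 7.6879.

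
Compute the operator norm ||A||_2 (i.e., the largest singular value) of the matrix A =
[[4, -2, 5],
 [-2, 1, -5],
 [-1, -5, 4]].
||A||_2 ≈ 9.7827 (= sqrt(largest eigenvalue of A^T A))

||A||_2 = sigma_max(A) = sqrt(lambda_max(A^T A)). Form the symmetric matrix M = A^T A =
[[21, -5, 26],
 [-5, 30, -35],
 [26, -35, 66]].
Its characteristic polynomial (trace, sum of principal 2x2 minors, determinant of M give the coefficients) is
  p(λ) = det(λ I - M) = λ^3 - 117λ^2 + 2070λ - 3025.
No integer candidate from the rational root theorem (±divisors of 3025) is a root, so the roots are irrational. The cubic discriminant is Δ = 16737685425 > 0, so there are three distinct real roots. p(1) = -1071 and p(2) = 655 have opposite signs, so a root lies in (1, 2); Newton's method refines it to λ ≈ 1.6049. p(19) = 927 and p(20) = -425 have opposite signs, so a root lies in (19, 20); Newton's method refines it to λ ≈ 19.6948. p(95) = -4925 and p(96) = 2159 have opposite signs, so a root lies in (95, 96); Newton's method refines it to λ ≈ 95.7003. Check (Vieta): the three roots sum to 117, matching tr M = 117.
So the eigenvalues of A^T A are ≈ 1.6049, 19.6948, 95.7003 (all ≥ 0, as they must be for A^T A). The largest is λ_max ≈ 95.7003, hence ||A||_2 = sqrt(λ_max) ≈ 9.7827.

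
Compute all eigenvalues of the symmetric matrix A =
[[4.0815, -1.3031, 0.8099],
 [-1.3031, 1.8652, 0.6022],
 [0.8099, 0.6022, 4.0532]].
sigma(A) ≈ {1, 4, 5}

A is real symmetric, so its spectrum consists of real eigenvalues. Expanding the characteristic polynomial of the displayed matrix gives
  det(λ I - A) = p(λ) = λ^3 + (-10)λ^2 + (29)λ + (-19.999).
Solving p(λ) = 0 yields eigenvalues ≈ 1, 4, 5. (A is shown rounded to 4 decimals, so these recover the underlying integer eigenvalues to within that precision.)
Verification: the trace of A = 10 equals the sum of eigenvalues 10, and det(A) ≈ 19.9990 matches the eigenvalue product 20.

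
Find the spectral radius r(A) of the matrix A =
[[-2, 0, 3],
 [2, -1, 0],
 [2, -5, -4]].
r(A) ≈ 6.5255

The eigenvalues of A are the roots of its characteristic polynomial. With M = A (coefficients from the trace, the sum of principal 2x2 minors, and det A):
  p(λ) = det(λ I - M) = λ^3 + 7λ^2 + 8λ + 32.
No integer candidate from the rational root theorem (±divisors of 32) is a root, so the roots are irrational. The cubic discriminant is Δ = -38208 < 0, so there is one real root and a complex-conjugate pair. p(-7) = -24 and p(-6) = 20 have opposite signs, so a root lies in (-7, -6); Newton's method refines it to λ ≈ -6.5255. Dividing out (λ - (-6.5255)) leaves approximately λ^2 + 0.4745λ + 4.9038. For λ^2 + 0.4745λ + 4.9038 the discriminant is -19.3901. It is negative, so the remaining roots are the complex-conjugate pair λ ≈ -0.2372 ± 2.2017i. Their product equals the constant term, so |λ|^2 ≈ 4.9038 and |λ| ≈ 2.2145.
Thus the eigenvalues (to 4 decimals) are -6.5255 (modulus 6.5255); -0.2372 ± 2.2017i (modulus 2.2145). The spectral radius is the largest modulus: r(A) ≈ 6.5255. (Cross-check: r(A) ≤ ||A||_2 ≈ 7.3226; equality holds whenever A is normal, though it can also hold for some non-normal A.)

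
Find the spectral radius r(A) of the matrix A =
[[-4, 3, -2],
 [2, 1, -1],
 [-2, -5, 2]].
r(A) ≈ 5.0731

The eigenvalues of A are the roots of its characteristic polynomial. With M = A (coefficients from the trace, the sum of principal 2x2 minors, and det A):
  p(λ) = det(λ I - M) = λ^3 + λ^2 - 25λ - 22.
No integer candidate from the rational root theorem (±divisors of 22) is a root, so the roots are irrational. The cubic discriminant is Δ = 60045 > 0, so there are three distinct real roots. p(-6) = -52 and p(-5) = 3 have opposite signs, so a root lies in (-6, -5); Newton's method refines it to λ ≈ -5.0731. p(-1) = 3 and p(0) = -22 have opposite signs, so a root lies in (-1, 0); Newton's method refines it to λ ≈ -0.8762. p(4) = -42 and p(5) = 3 have opposite signs, so a root lies in (4, 5); Newton's method refines it to λ ≈ 4.9493. Check (Vieta): the three roots sum to -1, matching tr M = -1.
Thus the eigenvalues (to 4 decimals) are -5.0731 (modulus 5.0731); -0.8762 (modulus 0.8762); 4.9493 (modulus 4.9493). The spectral radius is the largest modulus: r(A) ≈ 5.0731. (Cross-check: r(A) ≤ ||A||_2 ≈ 6.591; equality holds whenever A is normal, though it can also hold for some non-normal A.)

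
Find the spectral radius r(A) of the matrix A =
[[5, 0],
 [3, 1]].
r(A) = 5

The eigenvalues of A are the roots of its characteristic polynomial. With M = A (coefficients from the trace and determinant):
  p(λ) = det(λ I - M) = λ^2 - 6λ + 5.
For λ^2 - 6λ + 5 the discriminant is 16. It is a perfect square (4^2), so the roots are rational: λ = (6 ± 4)/2 = 5, 1.
Thus the eigenvalues (to 4 decimals) are 5 (modulus 5); 1 (modulus 1). The spectral radius is the largest modulus: r(A) = 5. (Cross-check: r(A) ≤ ||A||_2 ≈ 5.8541; equality holds whenever A is normal, though it can also hold for some non-normal A.)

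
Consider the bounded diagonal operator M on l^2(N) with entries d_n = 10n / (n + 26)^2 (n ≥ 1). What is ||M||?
||M|| = 5/52 (attained at n = 26)

For M diagonal, ||M|| = sup_n |d_n|. Treat f(x) = 10x / (x + 26)^2 for real x > 0. By the quotient rule, f'(x) = 10(26 - x)/(x + 26)^3, which is positive for x < 26 and negative for x > 26. So f has a unique maximum at x = 26, and since 26 is a positive integer, the supremum over n ≥ 1 is attained at n = 26: d_26 = 10·26/(26 + 26)^2 = 10·26/2704 = 5/52. Hence ||M|| = 5/52.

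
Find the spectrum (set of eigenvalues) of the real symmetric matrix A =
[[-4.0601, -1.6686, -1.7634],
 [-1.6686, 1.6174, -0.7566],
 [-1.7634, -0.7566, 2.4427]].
sigma(A) ≈ {-5, 2, 3}

A is real symmetric, so its spectrum consists of real eigenvalues. Expanding the characteristic polynomial of the displayed matrix gives
  det(λ I - A) = p(λ) = λ^3 + (0)λ^2 + (-19)λ + (30).
Solving p(λ) = 0 yields eigenvalues ≈ -5, 2, 3. (A is shown rounded to 4 decimals, so these recover the underlying integer eigenvalues to within that precision.)
Verification: the trace of A = 0 equals the sum of eigenvalues 0, and det(A) ≈ -29.9995 matches the eigenvalue product -30.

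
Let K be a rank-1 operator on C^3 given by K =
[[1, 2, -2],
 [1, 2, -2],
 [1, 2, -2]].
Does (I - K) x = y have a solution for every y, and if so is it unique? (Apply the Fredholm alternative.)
(I - K) is singular (det(I - K) = 0, i.e. 1 ∈ sigma(K)). (I - K) x = y is solvable iff y ⊥ ker((I - K)^*) = span{(1, 2, -2)}, i.e. iff y_1 + 2y_2 - 2y_3 = 0. When solvable, the solutions are x = y + c·(1, 1, 1), c arbitrary (ker(I - K) = span{(1, 1, 1)}, dimension 1).

K has rank 1, so it is an outer product K = u v^T: every row of K is a multiple of one row vector. Reading off the entries, u = (1, 1, 1) and v = (1, 2, -2) (row i of K equals u_i·v^T). A rank-one matrix u v^T satisfies K u = u (v·u) and kills the (2)-dimensional subspace v^⊥, so its characteristic polynomial is lambda^2 (lambda - v·u) with v·u = tr K = 1. Hence the eigenvalues of I - K are 1 (multiplicity 2) and 1 - (1) = 0, so det(I - K) = 0. (Direct check: I - K =
[[0, -2, 2],
 [-1, -1, 2],
 [-1, -2, 3]]
has determinant 0.) So 1 is an eigenvalue of K and (I - K) is not invertible. The finite-dimensional Fredholm alternative says: either (I - K) is invertible, or ker(I - K) ≠ {0} and then range(I - K) = ker((I - K)^*)^⊥, with dim ker(I - K) = dim ker((I - K)^*). We are in the second case, so we need both kernels. Kernel of I - K: (I - K) u = u - u (v·u) = u - u = 0, so ker(I - K) = span{u} = span{(1, 1, 1)} (it is exactly 1-dimensional because rank(I - K) = 2). Kernel of the adjoint: K is real, so (I - K)^* = I - K^T = I - v u^T, and (I - v u^T) v = v - v (u·v) = 0; hence ker((I - K)^*) = span{v} = span{(1, 2, -2)}. Therefore (I - K) x = y is solvable iff <y, v> = 0, i.e. iff y_1 + 2y_2 - 2y_3 = 0. When this holds, K y = u (v·y) = 0, so (I - K) y = y and x = y is a particular solution; the full solution set is the line x = y + c·u = y + c·(1, 1, 1), c ∈ C.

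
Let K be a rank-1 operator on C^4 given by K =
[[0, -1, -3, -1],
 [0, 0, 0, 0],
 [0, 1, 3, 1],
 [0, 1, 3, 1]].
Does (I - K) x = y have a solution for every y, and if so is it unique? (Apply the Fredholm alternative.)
(I - K) is invertible (det(I - K) = -3 ≠ 0), so for every y in C^4 the equation (I - K) x = y has a unique solution.

K has rank 1, so it is an outer product K = u v^T: every row of K is a multiple of one row vector. Reading off the entries, u = (1, 0, -1, -1) and v = (0, -1, -3, -1) (row i of K equals u_i·v^T). A rank-one matrix u v^T satisfies K u = u (v·u) and kills the (3)-dimensional subspace v^⊥, so its characteristic polynomial is lambda^3 (lambda - v·u) with v·u = tr K = 4. Hence the eigenvalues of I - K are 1 (multiplicity 3) and 1 - (4) = -3, so det(I - K) = -3. (Direct check: I - K =
[[1, 1, 3, 1],
 [0, 1, 0, 0],
 [0, -1, -2, -1],
 [0, -1, -3, 0]]
has determinant -3.) The finite-dimensional Fredholm alternative says: either (I - K) is invertible, or ker(I - K) ≠ {0} and then range(I - K) = ker((I - K)^*)^⊥, with dim ker(I - K) = dim ker((I - K)^*). Since det(I - K) ≠ 0, 1 is not an eigenvalue of K and ker(I - K) = {0}, so we are in the first case: for every y there is a unique x = (I - K)^(-1) y. Explicitly, by the Sherman–Morrison formula, (I - u v^T)^(-1) = I + u v^T/(1 - v·u), i.e. (I - K)^(-1) = I + K/(-3).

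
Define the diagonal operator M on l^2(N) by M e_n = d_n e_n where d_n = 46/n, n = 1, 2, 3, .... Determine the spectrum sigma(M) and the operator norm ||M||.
sigma(M) = {46/n : n ≥ 1} ∪ {0}; ||M|| = 46

A bounded diagonal operator on l^2 with diagonal entries d_n has spectrum equal to the closure of {d_n : n ≥ 1}: every d_n is an eigenvalue (with eigenvector e_n), so {d_n} ⊂ sigma(M); the spectrum is closed, so its closure is too; and for lambda not in the closure, (M - lambda I) has bounded inverse (the diagonal entries 1/(d_n - lambda) are bounded). For our sequence d_n = 46/n, n = 1, 2, 3, ...:
  - {d_n} = {46/n : n ≥ 1}; the only limit point is 0
  - closure = {46/n : n ≥ 1} ∪ {0}
For the norm: a diagonal operator has ||M|| = sup_n |d_n|. Here d_n = 46/n is positive and decreasing, so sup_n |d_n| = d_1 = 46. So ||M|| = 46.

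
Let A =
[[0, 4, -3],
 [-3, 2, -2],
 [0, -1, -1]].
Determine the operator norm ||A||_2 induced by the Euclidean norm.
||A||_2 ≈ 5.9648 (= sqrt(largest eigenvalue of A^T A))

||A||_2 = sigma_max(A) = sqrt(lambda_max(A^T A)). Form the symmetric matrix M = A^T A =
[[9, -6, 6],
 [-6, 21, -15],
 [6, -15, 14]].
Its characteristic polynomial (trace, sum of principal 2x2 minors, determinant of M give the coefficients) is
  p(λ) = det(λ I - M) = λ^3 - 44λ^2 + 312λ - 441.
No integer candidate from the rational root theorem (±divisors of 441) is a root, so the roots are irrational. The cubic discriminant is Δ = 20429973 > 0, so there are three distinct real roots. p(1) = -172 and p(2) = 15 have opposite signs, so a root lies in (1, 2); Newton's method refines it to λ ≈ 1.9012. p(6) = 63 and p(7) = -70 have opposite signs, so a root lies in (6, 7); Newton's method refines it to λ ≈ 6.5196. p(35) = -546 and p(36) = 423 have opposite signs, so a root lies in (35, 36); Newton's method refines it to λ ≈ 35.5792. Check (Vieta): the three roots sum to 44, matching tr M = 44.
So the eigenvalues of A^T A are ≈ 1.9012, 6.5196, 35.5792 (all ≥ 0, as they must be for A^T A). The largest is λ_max ≈ 35.5792, hence ||A||_2 = sqrt(λ_max) ≈ 5.9648.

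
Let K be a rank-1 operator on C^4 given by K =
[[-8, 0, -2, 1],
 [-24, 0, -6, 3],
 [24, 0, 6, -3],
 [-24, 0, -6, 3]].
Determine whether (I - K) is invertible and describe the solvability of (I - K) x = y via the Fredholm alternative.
(I - K) is singular (det(I - K) = 0, i.e. 1 ∈ sigma(K)). (I - K) x = y is solvable iff y ⊥ ker((I - K)^*) = span{(-8, 0, -2, 1)}, i.e. iff -8y_1 - 2y_3 + y_4 = 0. When solvable, the solutions are x = y + c·(1, 3, -3, 3), c arbitrary (ker(I - K) = span{(1, 3, -3, 3)}, dimension 1).

K has rank 1, so it is an outer product K = u v^T: every row of K is a multiple of one row vector. Reading off the entries, u = (1, 3, -3, 3) and v = (-8, 0, -2, 1) (row i of K equals u_i·v^T). A rank-one matrix u v^T satisfies K u = u (v·u) and kills the (3)-dimensional subspace v^⊥, so its characteristic polynomial is lambda^3 (lambda - v·u) with v·u = tr K = 1. Hence the eigenvalues of I - K are 1 (multiplicity 3) and 1 - (1) = 0, so det(I - K) = 0. (Direct check: I - K =
[[9, 0, 2, -1],
 [24, 1, 6, -3],
 [-24, 0, -5, 3],
 [24, 0, 6, -2]]
has determinant 0.) So 1 is an eigenvalue of K and (I - K) is not invertible. The finite-dimensional Fredholm alternative says: either (I - K) is invertible, or ker(I - K) ≠ {0} and then range(I - K) = ker((I - K)^*)^⊥, with dim ker(I - K) = dim ker((I - K)^*). We are in the second case, so we need both kernels. Kernel of I - K: (I - K) u = u - u (v·u) = u - u = 0, so ker(I - K) = span{u} = span{(1, 3, -3, 3)} (it is exactly 1-dimensional because rank(I - K) = 3). Kernel of the adjoint: K is real, so (I - K)^* = I - K^T = I - v u^T, and (I - v u^T) v = v - v (u·v) = 0; hence ker((I - K)^*) = span{v} = span{(-8, 0, -2, 1)}. Therefore (I - K) x = y is solvable iff <y, v> = 0, i.e. iff -8y_1 - 2y_3 + y_4 = 0. When this holds, K y = u (v·y) = 0, so (I - K) y = y and x = y is a particular solution; the full solution set is the line x = y + c·u = y + c·(1, 3, -3, 3), c ∈ C.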